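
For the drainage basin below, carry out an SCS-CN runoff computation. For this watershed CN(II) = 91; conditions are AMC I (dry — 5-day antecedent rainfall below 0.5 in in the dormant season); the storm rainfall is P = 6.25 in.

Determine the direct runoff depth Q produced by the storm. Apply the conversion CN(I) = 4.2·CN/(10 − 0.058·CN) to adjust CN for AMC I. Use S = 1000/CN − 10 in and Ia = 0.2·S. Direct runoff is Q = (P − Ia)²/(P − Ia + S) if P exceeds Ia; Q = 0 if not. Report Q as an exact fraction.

Adjust CN=91 to AMC I: 4.2·91/(10 − 0.058·91) → (1911/5) ÷ (2361/500) = 63700/787 ≈ 80.940
Max retention: S = 1000/(63700/787) − 10 = 1500/637 in (≈ 2.355 in)
Ia = 0.2·(1500/637) = 300/637 in ≈ 0.471 in
P − Ia = 6.250 − 0.471 = 14725/2548 ≈ 5.779 in (> 0, runoff occurs)
Q: (14725/2548)² ÷ (20725/2548) = 8673025/2112292 in (≈ 4.106 in)

Q = 8673025/2112292 in ≈ 4.106 in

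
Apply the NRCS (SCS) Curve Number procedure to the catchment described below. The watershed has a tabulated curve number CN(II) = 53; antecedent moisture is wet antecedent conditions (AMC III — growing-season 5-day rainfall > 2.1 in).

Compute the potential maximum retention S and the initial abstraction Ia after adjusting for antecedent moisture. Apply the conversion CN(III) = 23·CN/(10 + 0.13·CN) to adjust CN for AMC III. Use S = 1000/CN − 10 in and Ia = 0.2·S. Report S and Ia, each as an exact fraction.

S = 4700/1219 in ≈ 3.856 in; Ia = 940/1219 in ≈ 0.771 in

Adjust CN=53 to AMC III: 23·53/(10 + 0.13·53) → 1219 ÷ (1689/100) = 121900/1689 ≈ 72.173
S = 1000/(121900/1689) − 10 = 4700/1219 in ≈ 3.856 in
Initial abstraction Ia = S/5 = (4700/1219)/5 = 940/1219 ≈ 0.771 in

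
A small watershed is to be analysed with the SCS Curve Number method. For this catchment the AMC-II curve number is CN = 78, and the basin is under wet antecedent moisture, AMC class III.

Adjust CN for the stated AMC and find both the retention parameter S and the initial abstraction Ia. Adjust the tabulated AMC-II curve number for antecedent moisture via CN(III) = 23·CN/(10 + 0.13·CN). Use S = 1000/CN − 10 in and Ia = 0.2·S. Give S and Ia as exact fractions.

S = 1100/897 in ≈ 1.226 in; Ia = 220/897 in ≈ 0.245 in

CN(III) from CN(II)=78: (23·78)/(10 + 0.13·78) = 89700/1007 ≈ 89.076
Retention S: 1000/CN − 10 with CN=89.076 → S = 1100/897 ≈ 1.226 in
Initial abstraction Ia = S/5 = (1100/897)/5 = 220/897 ≈ 0.245 in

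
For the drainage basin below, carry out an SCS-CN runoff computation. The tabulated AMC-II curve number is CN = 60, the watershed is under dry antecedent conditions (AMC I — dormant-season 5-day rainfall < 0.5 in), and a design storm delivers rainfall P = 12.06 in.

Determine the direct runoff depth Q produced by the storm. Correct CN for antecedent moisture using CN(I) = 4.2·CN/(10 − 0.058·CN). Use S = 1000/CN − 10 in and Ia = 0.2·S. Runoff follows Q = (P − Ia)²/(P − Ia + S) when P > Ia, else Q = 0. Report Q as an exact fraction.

Dry (AMC I): CN(I) = 4.2·60/(10 − 0.058·60) = 252/(163/25) = 6300/163 ≈ 38.650
Max retention: S = 1000/(6300/163) − 10 = 1000/63 in (≈ 15.873 in)
Ia = 0.2S: 0.2·15.873 = 3.175 in (exactly 200/63)
P − Ia = 12.060 − 3.175 = 27989/3150 ≈ 8.885 in (> 0, runoff occurs)
Q: (27989/3150)² ÷ (77989/3150) = 783384121/245665350 in (≈ 3.189 in)

Q = 783384121/245665350 in ≈ 3.189 in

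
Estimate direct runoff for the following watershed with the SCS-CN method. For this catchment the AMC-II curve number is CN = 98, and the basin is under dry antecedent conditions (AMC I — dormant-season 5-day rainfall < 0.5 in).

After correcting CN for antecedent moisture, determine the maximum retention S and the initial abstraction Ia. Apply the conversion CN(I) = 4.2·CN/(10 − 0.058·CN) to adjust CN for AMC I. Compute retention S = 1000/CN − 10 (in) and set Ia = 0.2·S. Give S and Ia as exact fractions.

S = 500/1029 in ≈ 0.486 in; Ia = 100/1029 in ≈ 0.097 in

Adjust CN=98 to AMC I: 4.2·98/(10 − 0.058·98) → (2058/5) ÷ (1079/250) = 102900/1079 ≈ 95.366
Retention S: 1000/CN − 10 with CN=95.366 → S = 500/1029 ≈ 0.486 in
Initial abstraction Ia = S/5 = (500/1029)/5 = 100/1029 ≈ 0.097 in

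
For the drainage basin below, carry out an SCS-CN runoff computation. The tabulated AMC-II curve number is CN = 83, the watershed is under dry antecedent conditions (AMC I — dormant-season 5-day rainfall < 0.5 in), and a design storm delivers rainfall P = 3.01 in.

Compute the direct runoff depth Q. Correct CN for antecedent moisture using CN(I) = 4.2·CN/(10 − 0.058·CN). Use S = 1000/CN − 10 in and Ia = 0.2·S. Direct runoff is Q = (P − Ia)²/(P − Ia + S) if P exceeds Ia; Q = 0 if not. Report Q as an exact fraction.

Q = 125771657449/209969274900 in ≈ 0.599 in

CN(I) from CN(II)=83: (4.2·83)/(10 − 0.058·83) = 174300/2593 ≈ 67.219
Max retention: S = 1000/(174300/2593) − 10 = 8500/1743 in (≈ 4.877 in)
Initial abstraction Ia = S/5 = (8500/1743)/5 = 1700/1743 ≈ 0.975 in
Excess rainfall: 3.010 − 0.975 = 2.035 in; P > Ia so Q > 0
Q: (354643/174300)² ÷ (1204643/174300) = 125771657449/209969274900 in (≈ 0.599 in)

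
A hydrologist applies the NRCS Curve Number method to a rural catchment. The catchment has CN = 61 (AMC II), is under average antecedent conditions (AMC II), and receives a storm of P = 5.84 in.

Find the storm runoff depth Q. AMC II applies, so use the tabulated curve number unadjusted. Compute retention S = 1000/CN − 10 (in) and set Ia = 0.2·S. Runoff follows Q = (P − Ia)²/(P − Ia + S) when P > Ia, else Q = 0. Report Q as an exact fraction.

AMC II — tabulated CN = 61 applies directly.
Max retention: S = 1000/61 − 10 = 390/61 in (≈ 6.393 in)
Ia = 0.2·(390/61) = 78/61 in ≈ 1.279 in
P − Ia = 5.840 − 1.279 = 6956/1525 ≈ 4.561 in (> 0, runoff occurs)
Q: (6956/1525)² ÷ (16706/1525) = 24192968/12738325 in (≈ 1.899 in)

Q = 24192968/12738325 in ≈ 1.899 in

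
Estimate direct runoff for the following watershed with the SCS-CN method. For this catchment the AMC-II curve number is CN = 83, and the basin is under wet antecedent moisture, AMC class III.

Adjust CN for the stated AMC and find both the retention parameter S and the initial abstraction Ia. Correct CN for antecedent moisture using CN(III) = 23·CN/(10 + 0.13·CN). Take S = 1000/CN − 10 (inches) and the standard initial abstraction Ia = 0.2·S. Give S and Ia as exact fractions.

Adjust CN=83 to AMC III: 23·83/(10 + 0.13·83) → 1909 ÷ (2079/100) = 190900/2079 ≈ 91.823
Retention S: 1000/CN − 10 with CN=91.823 → S = 1700/1909 ≈ 0.891 in
Ia = 0.2·(1700/1909) = 340/1909 in ≈ 0.178 in

S = 1700/1909 in ≈ 0.891 in; Ia = 340/1909 in ≈ 0.178 in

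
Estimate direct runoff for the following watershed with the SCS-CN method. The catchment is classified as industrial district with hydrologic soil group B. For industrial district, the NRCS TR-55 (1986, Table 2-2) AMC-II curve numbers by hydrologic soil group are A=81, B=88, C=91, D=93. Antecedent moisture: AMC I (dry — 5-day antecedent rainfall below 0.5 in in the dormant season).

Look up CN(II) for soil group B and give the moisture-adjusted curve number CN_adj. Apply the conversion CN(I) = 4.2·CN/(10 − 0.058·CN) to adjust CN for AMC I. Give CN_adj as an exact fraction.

CN_adj = 3850/51 ≈ 75.490

NRCS table: industrial district, soil group B → CN(II) = 88
Dry (AMC I): CN(I) = 4.2·88/(10 − 0.058·88) = (1848/5)/(612/125) = 3850/51 ≈ 75.490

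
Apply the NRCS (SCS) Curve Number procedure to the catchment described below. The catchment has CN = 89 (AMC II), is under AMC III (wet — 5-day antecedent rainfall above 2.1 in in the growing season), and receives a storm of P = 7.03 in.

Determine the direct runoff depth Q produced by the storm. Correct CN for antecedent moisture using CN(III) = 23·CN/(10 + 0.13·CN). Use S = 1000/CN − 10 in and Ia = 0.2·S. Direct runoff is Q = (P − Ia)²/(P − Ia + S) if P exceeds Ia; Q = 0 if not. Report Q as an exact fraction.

CN(III) from CN(II)=89: (23·89)/(10 + 0.13·89) = 204700/2157 ≈ 94.900
Max retention: S = 1000/(204700/2157) − 10 = 1100/2047 in (≈ 0.537 in)
Ia = 0.2·(1100/2047) = 220/2047 in ≈ 0.107 in
P − Ia = 7.030 − 0.107 = 1417041/204700 ≈ 6.923 in (> 0, runoff occurs)
Q = (1417041/204700)²/((1417041/204700) + 1100/2047) = (2008005195681/41902090000)/(1527041/204700) = 2008005195681/312585292700 in ≈ 6.424 in

Q = 2008005195681/312585292700 in ≈ 6.424 in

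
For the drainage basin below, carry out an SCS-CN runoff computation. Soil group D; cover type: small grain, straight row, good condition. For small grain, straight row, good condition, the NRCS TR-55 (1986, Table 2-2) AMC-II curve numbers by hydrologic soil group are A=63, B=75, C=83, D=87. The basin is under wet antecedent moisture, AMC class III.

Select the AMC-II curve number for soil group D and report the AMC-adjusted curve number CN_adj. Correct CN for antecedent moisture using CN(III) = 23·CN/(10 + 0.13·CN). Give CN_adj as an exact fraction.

CN_adj = 200100/2131 ≈ 93.900

NRCS table: small grain, straight row, good condition, soil group D → CN(II) = 87
CN(III) from CN(II)=87: (23·87)/(10 + 0.13·87) = 200100/2131 ≈ 93.900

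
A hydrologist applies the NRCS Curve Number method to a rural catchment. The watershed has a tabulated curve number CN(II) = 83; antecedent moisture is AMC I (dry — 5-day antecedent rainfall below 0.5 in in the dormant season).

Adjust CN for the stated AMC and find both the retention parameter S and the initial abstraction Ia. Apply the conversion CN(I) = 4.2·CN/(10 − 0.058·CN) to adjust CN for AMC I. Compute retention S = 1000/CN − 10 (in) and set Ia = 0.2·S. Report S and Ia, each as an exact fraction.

Dry (AMC I): CN(I) = 4.2·83/(10 − 0.058·83) = (1743/5)/(2593/500) = 174300/2593 ≈ 67.219
Max retention: S = 1000/(174300/2593) − 10 = 8500/1743 in (≈ 4.877 in)
Ia = 0.2·(8500/1743) = 1700/1743 in ≈ 0.975 in

S = 8500/1743 in ≈ 4.877 in; Ia = 1700/1743 in ≈ 0.975 in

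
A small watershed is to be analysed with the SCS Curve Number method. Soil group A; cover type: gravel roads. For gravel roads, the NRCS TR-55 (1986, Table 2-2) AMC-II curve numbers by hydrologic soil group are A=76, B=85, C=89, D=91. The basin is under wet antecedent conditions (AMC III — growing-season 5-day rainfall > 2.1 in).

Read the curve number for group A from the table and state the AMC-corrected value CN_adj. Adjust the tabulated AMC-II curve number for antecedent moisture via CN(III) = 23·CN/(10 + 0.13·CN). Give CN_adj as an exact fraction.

CN_adj = 43700/497 ≈ 87.928

NRCS table: gravel roads, soil group A → CN(II) = 76
CN(III) from CN(II)=76: (23·76)/(10 + 0.13·76) = 43700/497 ≈ 87.928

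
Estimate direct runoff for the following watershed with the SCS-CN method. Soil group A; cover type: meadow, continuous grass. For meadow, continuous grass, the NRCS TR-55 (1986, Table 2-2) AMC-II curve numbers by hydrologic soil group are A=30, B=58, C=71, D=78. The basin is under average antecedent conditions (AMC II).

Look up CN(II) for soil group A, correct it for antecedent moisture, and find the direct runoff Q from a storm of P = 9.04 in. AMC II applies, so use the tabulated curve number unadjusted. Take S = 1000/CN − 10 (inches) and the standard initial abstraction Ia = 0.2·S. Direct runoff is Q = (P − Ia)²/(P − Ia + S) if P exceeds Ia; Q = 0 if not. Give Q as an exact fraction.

Q = 53792/77925 in ≈ 0.690 in

NRCS table: meadow, continuous grass, soil group A → CN(II) = 30
CN(II) = 30; AMC II needs no correction.
Max retention: S = 1000/30 − 10 = 70/3 in (≈ 23.333 in)
Ia = 0.2S: 0.2·23.333 = 4.667 in (exactly 14/3)
P − Ia = 9.040 − 4.667 = 328/75 ≈ 4.373 in (> 0, runoff occurs)
Q: (328/75)² ÷ (2078/75) = 53792/77925 in (≈ 0.690 in)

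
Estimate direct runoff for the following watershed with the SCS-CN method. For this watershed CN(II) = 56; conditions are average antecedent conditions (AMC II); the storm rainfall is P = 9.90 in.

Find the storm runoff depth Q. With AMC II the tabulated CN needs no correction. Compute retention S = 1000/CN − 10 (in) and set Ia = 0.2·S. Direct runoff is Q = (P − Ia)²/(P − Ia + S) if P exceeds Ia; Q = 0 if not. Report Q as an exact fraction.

Average conditions: CN = 56 (no AMC adjustment).
S = 1000/56 − 10 = 55/7 in ≈ 7.857 in
Initial abstraction Ia = S/5 = (55/7)/5 = 11/7 ≈ 1.571 in
Since P=9.900 > Ia=1.571: effective rainfall P−Ia = 583/70 in
Runoff Q = (P−Ia)²/(P−Ia+S) = (8.329)²/(8.329+7.857) = 30899/7210 ≈ 4.286 in

Q = 30899/7210 in ≈ 4.286 in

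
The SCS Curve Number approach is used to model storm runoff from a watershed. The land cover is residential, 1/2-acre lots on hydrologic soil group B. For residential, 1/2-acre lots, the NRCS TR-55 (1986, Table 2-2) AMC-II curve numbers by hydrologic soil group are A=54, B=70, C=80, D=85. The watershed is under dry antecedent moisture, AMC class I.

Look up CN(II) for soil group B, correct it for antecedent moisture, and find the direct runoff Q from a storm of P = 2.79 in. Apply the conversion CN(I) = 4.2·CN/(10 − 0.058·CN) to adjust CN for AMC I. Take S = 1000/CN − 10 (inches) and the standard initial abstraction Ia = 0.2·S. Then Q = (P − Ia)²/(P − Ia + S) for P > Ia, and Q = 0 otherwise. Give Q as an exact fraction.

NRCS table: residential, 1/2-acre lots, soil group B → CN(II) = 70
Adjust CN=70 to AMC I: 4.2·70/(10 − 0.058·70) → 294 ÷ (297/50) = 4900/99 ≈ 49.495
S = 1000/(4900/99) − 10 = 500/49 in ≈ 10.204 in
Initial abstraction Ia = S/5 = (500/49)/5 = 100/49 ≈ 2.041 in
Since P=2.790 > Ia=2.041: effective rainfall P−Ia = 3671/4900 in
Runoff Q = (P−Ia)²/(P−Ia+S) = (0.749)²/(0.749+10.204) = 13476241/262987900 ≈ 0.051 in

Q = 13476241/262987900 in ≈ 0.051 in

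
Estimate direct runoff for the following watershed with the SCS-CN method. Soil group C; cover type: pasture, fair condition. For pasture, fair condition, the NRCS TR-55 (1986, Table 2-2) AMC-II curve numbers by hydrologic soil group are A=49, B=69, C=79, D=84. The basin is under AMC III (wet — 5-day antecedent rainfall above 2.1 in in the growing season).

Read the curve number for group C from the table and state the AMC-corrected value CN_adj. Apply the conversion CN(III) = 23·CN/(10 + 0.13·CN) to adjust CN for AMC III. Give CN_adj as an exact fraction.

CN_adj = 181700/2027 ≈ 89.640

NRCS table: pasture, fair condition, soil group C → CN(II) = 79
Adjust CN=79 to AMC III: 23·79/(10 + 0.13·79) → 1817 ÷ (2027/100) = 181700/2027 ≈ 89.640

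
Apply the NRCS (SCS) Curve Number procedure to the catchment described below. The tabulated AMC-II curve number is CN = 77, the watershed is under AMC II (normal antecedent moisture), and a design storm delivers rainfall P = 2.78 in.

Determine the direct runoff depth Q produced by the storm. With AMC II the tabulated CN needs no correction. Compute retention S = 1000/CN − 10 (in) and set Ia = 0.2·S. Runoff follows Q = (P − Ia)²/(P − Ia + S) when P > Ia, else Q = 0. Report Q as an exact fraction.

AMC II — tabulated CN = 77 applies directly.
Max retention: S = 1000/77 − 10 = 230/77 in (≈ 2.987 in)
Initial abstraction Ia = S/5 = (230/77)/5 = 46/77 ≈ 0.597 in
P − Ia = 2.780 − 0.597 = 8403/3850 ≈ 2.183 in (> 0, runoff occurs)
Q = (8403/3850)²/((8403/3850) + 230/77) = (70610409/14822500)/(19903/3850) = 70610409/76626550 in ≈ 0.921 in

Q = 70610409/76626550 in ≈ 0.921 in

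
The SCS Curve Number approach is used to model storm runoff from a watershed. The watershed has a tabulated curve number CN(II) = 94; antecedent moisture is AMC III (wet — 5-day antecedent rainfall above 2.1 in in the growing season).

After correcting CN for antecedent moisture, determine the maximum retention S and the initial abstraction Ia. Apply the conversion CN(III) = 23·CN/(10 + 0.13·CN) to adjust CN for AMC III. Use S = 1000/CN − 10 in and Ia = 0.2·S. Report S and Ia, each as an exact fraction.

Wet (AMC III): CN(III) = 23·94/(10 + 0.13·94) = 2162/(1111/50) = 108100/1111 ≈ 97.300
Max retention: S = 1000/(108100/1111) − 10 = 300/1081 in (≈ 0.278 in)
Ia = 0.2·(300/1081) = 60/1081 in ≈ 0.056 in

S = 300/1081 in ≈ 0.278 in; Ia = 60/1081 in ≈ 0.056 in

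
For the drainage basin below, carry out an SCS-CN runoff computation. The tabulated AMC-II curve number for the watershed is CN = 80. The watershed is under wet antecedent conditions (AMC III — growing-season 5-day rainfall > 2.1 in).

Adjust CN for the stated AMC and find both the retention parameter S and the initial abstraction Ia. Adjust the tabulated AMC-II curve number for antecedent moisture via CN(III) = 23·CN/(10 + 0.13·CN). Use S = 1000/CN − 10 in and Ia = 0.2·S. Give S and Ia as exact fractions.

S = 25/23 in ≈ 1.087 in; Ia = 5/23 in ≈ 0.217 in

Adjust CN=80 to AMC III: 23·80/(10 + 0.13·80) → 1840 ÷ (102/5) = 4600/51 ≈ 90.196
S = 1000/(4600/51) − 10 = 25/23 in ≈ 1.087 in
Ia = 0.2·(25/23) = 5/23 in ≈ 0.217 in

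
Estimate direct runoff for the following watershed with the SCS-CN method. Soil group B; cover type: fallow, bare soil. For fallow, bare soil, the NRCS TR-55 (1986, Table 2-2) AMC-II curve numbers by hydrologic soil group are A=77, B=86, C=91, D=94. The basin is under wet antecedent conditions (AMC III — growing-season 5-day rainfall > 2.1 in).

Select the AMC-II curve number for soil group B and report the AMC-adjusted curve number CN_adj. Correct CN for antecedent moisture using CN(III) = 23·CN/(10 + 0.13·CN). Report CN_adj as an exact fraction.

NRCS table: fallow, bare soil, soil group B → CN(II) = 86
CN(III) from CN(II)=86: (23·86)/(10 + 0.13·86) = 98900/1059 ≈ 93.390

CN_adj = 98900/1059 ≈ 93.390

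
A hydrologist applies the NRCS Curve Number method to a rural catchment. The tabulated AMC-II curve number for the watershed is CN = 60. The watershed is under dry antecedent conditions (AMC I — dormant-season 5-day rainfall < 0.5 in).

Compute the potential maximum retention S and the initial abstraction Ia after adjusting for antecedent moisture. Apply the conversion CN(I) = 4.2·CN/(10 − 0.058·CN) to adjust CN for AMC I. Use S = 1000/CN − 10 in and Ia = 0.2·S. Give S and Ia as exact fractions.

S = 1000/63 in ≈ 15.873 in; Ia = 200/63 in ≈ 3.175 in

CN(I) from CN(II)=60: (4.2·60)/(10 − 0.058·60) = 6300/163 ≈ 38.650
Retention S: 1000/CN − 10 with CN=38.650 → S = 1000/63 ≈ 15.873 in
Ia = 0.2·(1000/63) = 200/63 in ≈ 3.175 in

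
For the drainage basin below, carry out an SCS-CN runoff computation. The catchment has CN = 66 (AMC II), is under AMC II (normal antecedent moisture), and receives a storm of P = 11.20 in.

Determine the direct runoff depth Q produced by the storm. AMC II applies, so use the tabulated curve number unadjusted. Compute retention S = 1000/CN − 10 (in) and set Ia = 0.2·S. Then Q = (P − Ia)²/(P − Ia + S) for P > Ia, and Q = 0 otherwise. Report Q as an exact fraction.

Q = 703921/104280 in ≈ 6.750 in

Average conditions: CN = 66 (no AMC adjustment).
S = 1000/66 − 10 = 170/33 in ≈ 5.152 in
Ia = 0.2S: 0.2·5.152 = 1.030 in (exactly 34/33)
Excess rainfall: 11.200 − 1.030 = 10.170 in; P > Ia so Q > 0
Q = (1678/165)²/((1678/165) + 170/33) = (2815684/27225)/(2528/165) = 703921/104280 in ≈ 6.750 in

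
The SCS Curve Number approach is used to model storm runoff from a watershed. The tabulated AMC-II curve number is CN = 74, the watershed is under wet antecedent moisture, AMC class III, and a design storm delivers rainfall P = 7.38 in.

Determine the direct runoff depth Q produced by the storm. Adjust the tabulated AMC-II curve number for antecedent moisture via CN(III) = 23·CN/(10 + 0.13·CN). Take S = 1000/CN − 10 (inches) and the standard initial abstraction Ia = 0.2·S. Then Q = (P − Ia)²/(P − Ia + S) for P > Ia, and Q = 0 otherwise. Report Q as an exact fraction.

Adjust CN=74 to AMC III: 23·74/(10 + 0.13·74) → 1702 ÷ (981/50) = 85100/981 ≈ 86.748
Max retention: S = 1000/(85100/981) − 10 = 1300/851 in (≈ 1.528 in)
Initial abstraction Ia = S/5 = (1300/851)/5 = 260/851 ≈ 0.306 in
P − Ia = 7.380 − 0.306 = 301019/42550 ≈ 7.074 in (> 0, runoff occurs)
Q: (301019/42550)² ÷ (366019/42550) = 90612438361/15574108450 in (≈ 5.818 in)

Q = 90612438361/15574108450 in ≈ 5.818 in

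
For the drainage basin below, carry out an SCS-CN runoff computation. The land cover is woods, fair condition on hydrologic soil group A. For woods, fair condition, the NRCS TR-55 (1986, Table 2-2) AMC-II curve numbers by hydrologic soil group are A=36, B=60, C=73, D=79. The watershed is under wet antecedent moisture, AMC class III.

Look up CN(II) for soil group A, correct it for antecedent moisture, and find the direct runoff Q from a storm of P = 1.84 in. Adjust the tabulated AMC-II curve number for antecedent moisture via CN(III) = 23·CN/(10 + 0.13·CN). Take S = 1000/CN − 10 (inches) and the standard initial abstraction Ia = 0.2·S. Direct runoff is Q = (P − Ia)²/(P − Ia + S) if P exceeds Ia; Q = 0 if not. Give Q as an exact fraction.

Q = 1158242/107438175 in ≈ 0.011 in

NRCS table: woods, fair condition, soil group A → CN(II) = 36
CN(III) from CN(II)=36: (23·36)/(10 + 0.13·36) = 20700/367 ≈ 56.403
Retention S: 1000/CN − 10 with CN=56.403 → S = 1600/207 ≈ 7.729 in
Ia = 0.2·(1600/207) = 320/207 in ≈ 1.546 in
Since P=1.840 > Ia=1.546: effective rainfall P−Ia = 1522/5175 in
Q = (1522/5175)²/((1522/5175) + 1600/207) = (2316484/26780625)/(41522/5175) = 1158242/107438175 in ≈ 0.011 in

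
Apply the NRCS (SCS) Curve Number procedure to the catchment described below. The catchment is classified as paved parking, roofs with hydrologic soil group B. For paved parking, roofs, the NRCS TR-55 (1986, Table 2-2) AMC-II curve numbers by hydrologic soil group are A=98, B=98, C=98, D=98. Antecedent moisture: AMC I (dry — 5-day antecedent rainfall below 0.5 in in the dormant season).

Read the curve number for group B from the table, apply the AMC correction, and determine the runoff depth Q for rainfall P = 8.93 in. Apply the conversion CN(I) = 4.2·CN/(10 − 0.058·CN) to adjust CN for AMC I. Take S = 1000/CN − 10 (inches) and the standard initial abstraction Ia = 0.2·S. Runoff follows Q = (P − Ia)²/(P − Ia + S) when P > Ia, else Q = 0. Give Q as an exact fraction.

Q = 826093756609/98670501300 in ≈ 8.372 in

NRCS table: paved parking, roofs, soil group B → CN(II) = 98
CN(I) from CN(II)=98: (4.2·98)/(10 − 0.058·98) = 102900/1079 ≈ 95.366
Max retention: S = 1000/(102900/1079) − 10 = 500/1029 in (≈ 0.486 in)
Initial abstraction Ia = S/5 = (500/1029)/5 = 100/1029 ≈ 0.097 in
Excess rainfall: 8.930 − 0.097 = 8.833 in; P > Ia so Q > 0
Runoff Q = (P−Ia)²/(P−Ia+S) = (8.833)²/(8.833+0.486) = 826093756609/98670501300 ≈ 8.372 in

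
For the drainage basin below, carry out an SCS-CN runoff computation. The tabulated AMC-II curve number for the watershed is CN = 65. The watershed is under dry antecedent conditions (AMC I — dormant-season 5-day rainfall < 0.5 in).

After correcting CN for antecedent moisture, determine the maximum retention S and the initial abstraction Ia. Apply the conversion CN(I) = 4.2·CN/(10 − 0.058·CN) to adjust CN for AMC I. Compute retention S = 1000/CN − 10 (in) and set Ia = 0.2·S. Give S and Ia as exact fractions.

CN(I) from CN(II)=65: (4.2·65)/(10 − 0.058·65) = 3900/89 ≈ 43.820
Retention S: 1000/CN − 10 with CN=43.820 → S = 500/39 ≈ 12.821 in
Initial abstraction Ia = S/5 = (500/39)/5 = 100/39 ≈ 2.564 in

S = 500/39 in ≈ 12.821 in; Ia = 100/39 in ≈ 2.564 in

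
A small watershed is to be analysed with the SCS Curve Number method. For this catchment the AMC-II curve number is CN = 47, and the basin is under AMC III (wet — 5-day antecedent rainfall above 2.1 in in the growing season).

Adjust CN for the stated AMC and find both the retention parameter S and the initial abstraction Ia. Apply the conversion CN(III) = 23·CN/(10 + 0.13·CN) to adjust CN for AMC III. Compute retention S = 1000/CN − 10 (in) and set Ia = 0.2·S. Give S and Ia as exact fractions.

Adjust CN=47 to AMC III: 23·47/(10 + 0.13·47) → 1081 ÷ (1611/100) = 108100/1611 ≈ 67.101
S = 1000/(108100/1611) − 10 = 5300/1081 in ≈ 4.903 in
Ia = 0.2·(5300/1081) = 1060/1081 in ≈ 0.981 in

S = 5300/1081 in ≈ 4.903 in; Ia = 1060/1081 in ≈ 0.981 in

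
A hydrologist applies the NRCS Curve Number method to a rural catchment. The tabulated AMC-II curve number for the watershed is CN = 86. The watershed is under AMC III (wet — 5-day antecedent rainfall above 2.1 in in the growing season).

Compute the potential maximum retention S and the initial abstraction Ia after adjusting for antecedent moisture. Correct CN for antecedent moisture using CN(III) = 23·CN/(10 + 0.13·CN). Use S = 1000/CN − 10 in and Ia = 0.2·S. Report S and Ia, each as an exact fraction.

S = 700/989 in ≈ 0.708 in; Ia = 140/989 in ≈ 0.142 in

Adjust CN=86 to AMC III: 23·86/(10 + 0.13·86) → 1978 ÷ (1059/50) = 98900/1059 ≈ 93.390
Retention S: 1000/CN − 10 with CN=93.390 → S = 700/989 ≈ 0.708 in
Ia = 0.2·(700/989) = 140/989 in ≈ 0.142 in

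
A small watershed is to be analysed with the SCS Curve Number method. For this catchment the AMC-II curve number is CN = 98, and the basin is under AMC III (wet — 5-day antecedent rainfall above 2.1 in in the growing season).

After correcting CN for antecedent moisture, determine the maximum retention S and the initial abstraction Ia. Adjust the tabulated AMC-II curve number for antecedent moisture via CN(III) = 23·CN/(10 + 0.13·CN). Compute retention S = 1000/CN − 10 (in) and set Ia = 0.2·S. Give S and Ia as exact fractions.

Adjust CN=98 to AMC III: 23·98/(10 + 0.13·98) → 2254 ÷ (1137/50) = 112700/1137 ≈ 99.120
S = 1000/(112700/1137) − 10 = 100/1127 in ≈ 0.089 in
Initial abstraction Ia = S/5 = (100/1127)/5 = 20/1127 ≈ 0.018 in

S = 100/1127 in ≈ 0.089 in; Ia = 20/1127 in ≈ 0.018 in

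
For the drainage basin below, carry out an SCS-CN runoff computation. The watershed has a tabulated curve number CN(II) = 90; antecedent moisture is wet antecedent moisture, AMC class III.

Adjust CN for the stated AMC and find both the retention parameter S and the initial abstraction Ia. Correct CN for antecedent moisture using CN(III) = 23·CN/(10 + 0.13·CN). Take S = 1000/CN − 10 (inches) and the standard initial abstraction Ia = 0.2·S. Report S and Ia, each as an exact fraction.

S = 100/207 in ≈ 0.483 in; Ia = 20/207 in ≈ 0.097 in

Wet (AMC III): CN(III) = 23·90/(10 + 0.13·90) = 2070/(217/10) = 20700/217 ≈ 95.392
Max retention: S = 1000/(20700/217) − 10 = 100/207 in (≈ 0.483 in)
Ia = 0.2S: 0.2·0.483 = 0.097 in (exactly 20/207)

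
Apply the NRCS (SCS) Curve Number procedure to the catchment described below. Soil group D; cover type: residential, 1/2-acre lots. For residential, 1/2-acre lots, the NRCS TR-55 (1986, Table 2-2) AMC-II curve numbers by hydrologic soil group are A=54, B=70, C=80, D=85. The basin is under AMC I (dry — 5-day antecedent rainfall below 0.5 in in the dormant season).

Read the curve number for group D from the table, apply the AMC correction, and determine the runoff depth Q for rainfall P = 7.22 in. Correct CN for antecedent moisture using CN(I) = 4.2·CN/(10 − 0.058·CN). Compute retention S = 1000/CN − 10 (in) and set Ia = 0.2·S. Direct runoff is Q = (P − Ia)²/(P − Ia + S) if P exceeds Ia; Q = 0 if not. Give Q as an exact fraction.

Q = 1440885681/374606050 in ≈ 3.846 in

NRCS table: residential, 1/2-acre lots, soil group D → CN(II) = 85
Adjust CN=85 to AMC I: 4.2·85/(10 − 0.058·85) → 357 ÷ (507/100) = 11900/169 ≈ 70.414
Retention S: 1000/CN − 10 with CN=70.414 → S = 500/119 ≈ 4.202 in
Ia = 0.2S: 0.2·4.202 = 0.840 in (exactly 100/119)
Since P=7.220 > Ia=0.840: effective rainfall P−Ia = 37959/5950 in
Q = (37959/5950)²/((37959/5950) + 500/119) = (1440885681/35402500)/(62959/5950) = 1440885681/374606050 in ≈ 3.846 in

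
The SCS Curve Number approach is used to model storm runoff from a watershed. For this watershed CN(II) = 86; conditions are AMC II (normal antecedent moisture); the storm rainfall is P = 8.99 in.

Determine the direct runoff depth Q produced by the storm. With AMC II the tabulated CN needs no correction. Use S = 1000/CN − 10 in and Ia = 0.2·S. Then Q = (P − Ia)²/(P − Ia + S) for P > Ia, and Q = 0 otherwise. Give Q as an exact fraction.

AMC II — tabulated CN = 86 applies directly.
S = 1000/86 − 10 = 70/43 in ≈ 1.628 in
Initial abstraction Ia = S/5 = (70/43)/5 = 14/43 ≈ 0.326 in
Excess rainfall: 8.990 − 0.326 = 8.664 in; P > Ia so Q > 0
Q = (37257/4300)²/((37257/4300) + 70/43) = (1388084049/18490000)/(44257/4300) = 1388084049/190305100 in ≈ 7.294 in

Q = 1388084049/190305100 in ≈ 7.294 in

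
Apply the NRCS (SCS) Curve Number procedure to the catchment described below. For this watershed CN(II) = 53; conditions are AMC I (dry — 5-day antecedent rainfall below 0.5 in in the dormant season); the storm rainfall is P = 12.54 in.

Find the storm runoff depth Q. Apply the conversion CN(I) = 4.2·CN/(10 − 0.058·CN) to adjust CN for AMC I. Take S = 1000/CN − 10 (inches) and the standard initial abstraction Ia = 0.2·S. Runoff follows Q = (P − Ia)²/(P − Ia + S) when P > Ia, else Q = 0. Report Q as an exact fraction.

Adjust CN=53 to AMC I: 4.2·53/(10 − 0.058·53) → (1113/5) ÷ (3463/500) = 111300/3463 ≈ 32.140
Max retention: S = 1000/(111300/3463) − 10 = 23500/1113 in (≈ 21.114 in)
Ia = 0.2·(23500/1113) = 4700/1113 in ≈ 4.223 in
Excess rainfall: 12.540 − 4.223 = 8.317 in; P > Ia so Q > 0
Q = (462851/55650)²/((462851/55650) + 23500/1113) = (214231048201/3096922500)/(1637851/55650) = 214231048201/91146408150 in ≈ 2.350 in

Q = 214231048201/91146408150 in ≈ 2.350 in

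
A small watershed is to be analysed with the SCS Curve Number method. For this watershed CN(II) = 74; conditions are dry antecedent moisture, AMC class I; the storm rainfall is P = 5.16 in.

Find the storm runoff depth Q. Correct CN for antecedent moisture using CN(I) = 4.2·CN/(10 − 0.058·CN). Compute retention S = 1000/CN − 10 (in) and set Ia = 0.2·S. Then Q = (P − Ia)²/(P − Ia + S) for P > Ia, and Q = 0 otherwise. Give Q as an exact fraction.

Q = 4587759289/4472276025 in ≈ 1.026 in

CN(I) from CN(II)=74: (4.2·74)/(10 − 0.058·74) = 77700/1427 ≈ 54.450
Retention S: 1000/CN − 10 with CN=54.450 → S = 6500/777 ≈ 8.366 in
Ia = 0.2·(6500/777) = 1300/777 in ≈ 1.673 in
Excess rainfall: 5.160 − 1.673 = 3.487 in; P > Ia so Q > 0
Q = (67733/19425)²/((67733/19425) + 6500/777) = (4587759289/377330625)/(230233/19425) = 4587759289/4472276025 in ≈ 1.026 in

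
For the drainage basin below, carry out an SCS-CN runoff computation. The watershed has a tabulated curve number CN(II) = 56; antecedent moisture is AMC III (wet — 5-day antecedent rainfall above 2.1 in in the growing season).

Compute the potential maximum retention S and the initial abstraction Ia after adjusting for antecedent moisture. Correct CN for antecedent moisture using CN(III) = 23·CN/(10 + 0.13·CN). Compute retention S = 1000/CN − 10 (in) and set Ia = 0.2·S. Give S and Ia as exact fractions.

S = 550/161 in ≈ 3.416 in; Ia = 110/161 in ≈ 0.683 in

CN(III) from CN(II)=56: (23·56)/(10 + 0.13·56) = 4025/54 ≈ 74.537
Max retention: S = 1000/(4025/54) − 10 = 550/161 in (≈ 3.416 in)
Ia = 0.2S: 0.2·3.416 = 0.683 in (exactly 110/161)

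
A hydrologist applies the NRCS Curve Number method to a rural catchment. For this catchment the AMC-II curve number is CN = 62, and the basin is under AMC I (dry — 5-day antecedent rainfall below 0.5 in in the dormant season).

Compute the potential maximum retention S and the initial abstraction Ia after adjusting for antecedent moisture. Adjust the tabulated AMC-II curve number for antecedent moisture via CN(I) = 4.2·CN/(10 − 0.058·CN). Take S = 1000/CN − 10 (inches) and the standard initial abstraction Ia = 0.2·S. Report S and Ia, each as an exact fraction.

S = 9500/651 in ≈ 14.593 in; Ia = 1900/651 in ≈ 2.919 in

Adjust CN=62 to AMC I: 4.2·62/(10 − 0.058·62) → (1302/5) ÷ (1601/250) = 65100/1601 ≈ 40.662
Max retention: S = 1000/(65100/1601) − 10 = 9500/651 in (≈ 14.593 in)
Ia = 0.2S: 0.2·14.593 = 2.919 in (exactly 1900/651)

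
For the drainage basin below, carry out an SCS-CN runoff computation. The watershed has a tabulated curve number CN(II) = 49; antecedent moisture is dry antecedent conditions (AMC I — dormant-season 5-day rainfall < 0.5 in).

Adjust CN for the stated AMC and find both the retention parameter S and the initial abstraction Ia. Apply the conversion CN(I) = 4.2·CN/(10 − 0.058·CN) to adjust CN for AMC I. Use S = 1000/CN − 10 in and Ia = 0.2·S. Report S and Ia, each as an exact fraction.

S = 8500/343 in ≈ 24.781 in; Ia = 1700/343 in ≈ 4.956 in

Dry (AMC I): CN(I) = 4.2·49/(10 − 0.058·49) = (1029/5)/(3579/500) = 34300/1193 ≈ 28.751
Retention S: 1000/CN − 10 with CN=28.751 → S = 8500/343 ≈ 24.781 in
Initial abstraction Ia = S/5 = (8500/343)/5 = 1700/343 ≈ 4.956 in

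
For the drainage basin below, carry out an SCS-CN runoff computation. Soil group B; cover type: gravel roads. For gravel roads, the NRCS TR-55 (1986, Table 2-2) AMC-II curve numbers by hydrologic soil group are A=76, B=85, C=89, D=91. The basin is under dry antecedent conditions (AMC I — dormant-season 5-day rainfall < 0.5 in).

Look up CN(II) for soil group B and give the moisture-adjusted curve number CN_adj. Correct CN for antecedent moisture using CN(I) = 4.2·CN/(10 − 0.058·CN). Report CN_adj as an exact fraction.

NRCS table: gravel roads, soil group B → CN(II) = 85
Adjust CN=85 to AMC I: 4.2·85/(10 − 0.058·85) → 357 ÷ (507/100) = 11900/169 ≈ 70.414

CN_adj = 11900/169 ≈ 70.414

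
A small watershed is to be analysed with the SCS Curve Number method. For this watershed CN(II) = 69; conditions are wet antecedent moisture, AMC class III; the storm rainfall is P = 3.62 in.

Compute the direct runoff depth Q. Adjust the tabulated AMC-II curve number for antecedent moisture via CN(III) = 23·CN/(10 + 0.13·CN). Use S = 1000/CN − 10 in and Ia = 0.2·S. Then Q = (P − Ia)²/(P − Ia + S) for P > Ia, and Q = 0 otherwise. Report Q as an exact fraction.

CN(III) from CN(II)=69: (23·69)/(10 + 0.13·69) = 158700/1897 ≈ 83.658
S = 1000/(158700/1897) − 10 = 3100/1587 in ≈ 1.953 in
Ia = 0.2S: 0.2·1.953 = 0.391 in (exactly 620/1587)
P − Ia = 3.620 − 0.391 = 256247/79350 ≈ 3.229 in (> 0, runoff occurs)
Q = (256247/79350)²/((256247/79350) + 3100/1587) = (65662525009/6296422500)/(411247/79350) = 65662525009/32632449450 in ≈ 2.012 in

Q = 65662525009/32632449450 in ≈ 2.012 in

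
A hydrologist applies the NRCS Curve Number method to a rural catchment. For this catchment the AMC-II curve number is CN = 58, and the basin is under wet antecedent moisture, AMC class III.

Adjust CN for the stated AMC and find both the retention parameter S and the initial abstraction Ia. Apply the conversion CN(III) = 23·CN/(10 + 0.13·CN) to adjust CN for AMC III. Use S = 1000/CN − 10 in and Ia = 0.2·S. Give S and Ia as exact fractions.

S = 2100/667 in ≈ 3.148 in; Ia = 420/667 in ≈ 0.630 in

CN(III) from CN(II)=58: (23·58)/(10 + 0.13·58) = 66700/877 ≈ 76.055
Retention S: 1000/CN − 10 with CN=76.055 → S = 2100/667 ≈ 3.148 in
Ia = 0.2·(2100/667) = 420/667 in ≈ 0.630 in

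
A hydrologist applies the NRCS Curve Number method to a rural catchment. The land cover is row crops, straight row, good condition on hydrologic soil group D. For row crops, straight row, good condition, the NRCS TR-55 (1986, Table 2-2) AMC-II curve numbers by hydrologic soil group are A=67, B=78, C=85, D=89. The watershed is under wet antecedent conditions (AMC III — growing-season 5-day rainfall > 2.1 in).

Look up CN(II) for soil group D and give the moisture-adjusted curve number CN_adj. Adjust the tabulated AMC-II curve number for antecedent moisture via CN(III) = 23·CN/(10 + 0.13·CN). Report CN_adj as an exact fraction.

CN_adj = 204700/2157 ≈ 94.900

NRCS table: row crops, straight row, good condition, soil group D → CN(II) = 89
Adjust CN=89 to AMC III: 23·89/(10 + 0.13·89) → 2047 ÷ (2157/100) = 204700/2157 ≈ 94.900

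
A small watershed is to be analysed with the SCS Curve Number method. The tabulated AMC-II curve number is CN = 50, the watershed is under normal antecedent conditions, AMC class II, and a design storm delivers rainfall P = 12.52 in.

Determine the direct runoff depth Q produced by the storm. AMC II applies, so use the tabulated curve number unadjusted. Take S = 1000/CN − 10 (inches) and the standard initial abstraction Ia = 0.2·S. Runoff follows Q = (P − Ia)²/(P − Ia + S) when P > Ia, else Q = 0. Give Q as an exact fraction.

Q = 69169/12825 in ≈ 5.393 in

Average conditions: CN = 50 (no AMC adjustment).
Retention S: 1000/CN − 10 with CN=50.000 → S = 10 ≈ 10.000 in
Ia = 0.2S: 0.2·10.000 = 2.000 in (exactly 2)
Since P=12.520 > Ia=2.000: effective rainfall P−Ia = 263/25 in
Q = (263/25)²/((263/25) + 10) = (69169/625)/(513/25) = 69169/12825 in ≈ 5.393 in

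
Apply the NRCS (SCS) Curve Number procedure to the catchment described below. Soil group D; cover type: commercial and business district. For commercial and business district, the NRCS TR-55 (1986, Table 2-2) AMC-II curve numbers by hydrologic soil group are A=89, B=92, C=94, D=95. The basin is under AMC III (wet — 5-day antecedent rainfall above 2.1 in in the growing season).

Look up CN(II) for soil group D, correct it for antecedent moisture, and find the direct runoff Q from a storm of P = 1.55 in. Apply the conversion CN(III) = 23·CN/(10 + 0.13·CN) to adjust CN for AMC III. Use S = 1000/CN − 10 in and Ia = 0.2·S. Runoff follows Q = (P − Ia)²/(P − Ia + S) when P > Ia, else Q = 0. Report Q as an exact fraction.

NRCS table: commercial and business district, soil group D → CN(II) = 95
Adjust CN=95 to AMC III: 23·95/(10 + 0.13·95) → 2185 ÷ (447/20) = 43700/447 ≈ 97.763
Max retention: S = 1000/(43700/447) − 10 = 100/437 in (≈ 0.229 in)
Initial abstraction Ia = S/5 = (100/437)/5 = 20/437 ≈ 0.046 in
P − Ia = 1.550 − 0.046 = 13147/8740 ≈ 1.504 in (> 0, runoff occurs)
Q = (13147/8740)²/((13147/8740) + 100/437) = (172843609/76387600)/(15147/8740) = 172843609/132384780 in ≈ 1.306 in

Q = 172843609/132384780 in ≈ 1.306 in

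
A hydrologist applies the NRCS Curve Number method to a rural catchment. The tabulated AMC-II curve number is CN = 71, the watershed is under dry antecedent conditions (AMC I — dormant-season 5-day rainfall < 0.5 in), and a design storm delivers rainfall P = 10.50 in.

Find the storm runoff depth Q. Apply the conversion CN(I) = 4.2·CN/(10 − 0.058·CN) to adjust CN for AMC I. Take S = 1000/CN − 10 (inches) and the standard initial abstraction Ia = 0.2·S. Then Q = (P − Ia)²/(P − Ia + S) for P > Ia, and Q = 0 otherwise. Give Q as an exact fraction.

CN(I) from CN(II)=71: (4.2·71)/(10 − 0.058·71) = 149100/2941 ≈ 50.697
Retention S: 1000/CN − 10 with CN=50.697 → S = 14500/1491 ≈ 9.725 in
Ia = 0.2·(14500/1491) = 2900/1491 in ≈ 1.945 in
Since P=10.500 > Ia=1.945: effective rainfall P−Ia = 25511/2982 in
Q: (25511/2982)² ÷ (54511/2982) = 650811121/162551802 in (≈ 4.004 in)

Q = 650811121/162551802 in ≈ 4.004 in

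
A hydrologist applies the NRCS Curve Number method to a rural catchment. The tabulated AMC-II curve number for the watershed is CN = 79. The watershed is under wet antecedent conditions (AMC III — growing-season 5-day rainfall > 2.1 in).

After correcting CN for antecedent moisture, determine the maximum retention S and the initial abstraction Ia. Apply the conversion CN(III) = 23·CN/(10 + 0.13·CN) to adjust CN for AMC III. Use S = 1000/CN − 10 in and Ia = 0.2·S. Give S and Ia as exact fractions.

Wet (AMC III): CN(III) = 23·79/(10 + 0.13·79) = 1817/(2027/100) = 181700/2027 ≈ 89.640
Retention S: 1000/CN − 10 with CN=89.640 → S = 2100/1817 ≈ 1.156 in
Ia = 0.2·(2100/1817) = 420/1817 in ≈ 0.231 in

S = 2100/1817 in ≈ 1.156 in; Ia = 420/1817 in ≈ 0.231 in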